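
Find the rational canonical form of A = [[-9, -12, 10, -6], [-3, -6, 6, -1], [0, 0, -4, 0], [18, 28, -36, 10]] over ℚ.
R = [[-4, 0, 0, 0], [0, 0, 0, 0], [0, 1, 0, -4], [0, 0, 1, -5]]

The invariant factors of A (the non-unit diagonal entries of the Smith normal form of xI - A over ℚ[x]) are x + 4, x(x + 1)(x + 4), each dividing the next. The characteristic polynomial is their product, x(x + 1)(x + 4)^2.

The rational canonical form is the block-diagonal matrix of companion matrices C(f_i):
R = [[-4, 0, 0, 0], [0, 0, 0, 0], [0, 1, 0, -4], [0, 0, 1, -5]].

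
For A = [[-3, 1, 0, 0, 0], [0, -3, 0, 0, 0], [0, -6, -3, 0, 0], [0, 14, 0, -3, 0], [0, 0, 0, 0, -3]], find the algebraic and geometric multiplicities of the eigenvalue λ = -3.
algebraic multiplicity 5, geometric multiplicity 4

The characteristic polynomial is (x + 3)^5, so the factor x + 3 appears with exponent 5: the algebraic multiplicity is 5.

rank(A + 3I) = 1, so the eigenspace has dimension 5 - 1 = 4: the geometric multiplicity is 4.

Since 4 < 5, A is not diagonalizable.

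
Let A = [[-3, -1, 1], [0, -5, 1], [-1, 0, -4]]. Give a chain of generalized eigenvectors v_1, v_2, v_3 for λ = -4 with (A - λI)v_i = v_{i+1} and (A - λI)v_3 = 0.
We seek v_1 ∈ ker((A + 4I)^3) \ ker((A + 4I)^2), then set v_{i+1} = (A + 4I) v_i.

One such chain is v_1 = [[0, 0, 1]]^T, v_2 = [[1, 1, 0]]^T, v_3 = [[0, -1, -1]]^T. Check: (A + 4I) v_3 = [[0, 0, 0]]^T = 0.

v_1 = [[0, 0, 1]]^T, v_2 = [[1, 1, 0]]^T, v_3 = [[0, -1, -1]]^T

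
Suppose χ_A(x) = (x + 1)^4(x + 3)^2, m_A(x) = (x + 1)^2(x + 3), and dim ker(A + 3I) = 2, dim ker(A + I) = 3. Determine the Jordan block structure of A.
Jordan blocks: (-3, 1), (-3, 1), (-1, 2), (-1, 1), (-1, 1)

λ = -3: algebraic multiplicity 2 (exponent in χ_A), largest block size 1 (exponent in m_A), 2 blocks (geometric multiplicity). These force block sizes [1, 1].
λ = -1: algebraic multiplicity 4 (exponent in χ_A), largest block size 2 (exponent in m_A), 3 blocks (geometric multiplicity). These force block sizes [2, 1, 1].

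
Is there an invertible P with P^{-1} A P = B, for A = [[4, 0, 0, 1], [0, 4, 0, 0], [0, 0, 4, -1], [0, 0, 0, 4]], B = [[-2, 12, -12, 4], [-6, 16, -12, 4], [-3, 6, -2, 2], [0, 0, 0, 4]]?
Two matrices over a field are similar if and only if they have the same invariant factors.

Both A and B have characteristic polynomial (x - 4)^4 and minimal polynomial (x - 4)^2. Computing further, both have invariant factors x - 4, x - 4, (x - 4)^2. Hence A and B are similar.

Yes.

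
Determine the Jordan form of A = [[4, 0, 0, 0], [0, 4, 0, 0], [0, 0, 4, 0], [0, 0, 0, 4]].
J = [[4, 0, 0, 0], [0, 4, 0, 0], [0, 0, 4, 0], [0, 0, 0, 4]]

The characteristic polynomial is det(xI - A) = (x - 4)^4, so the eigenvalues are 4 (algebraic multiplicity 4).

For λ = 4: rank(A - 4I) = 0. The eigenspace has dimension 4 - 0 = 4, so there are 4 Jordan blocks; the rank sequence gives block sizes [1, 1, 1, 1].

Assembling the blocks gives the Jordan form J above.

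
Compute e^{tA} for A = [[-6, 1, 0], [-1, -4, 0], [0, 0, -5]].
e^{tA} = [[(1 - t)*e^{-5*t}, t*e^{-5*t}, 0], [-t*e^{-5*t}, (t + 1)*e^{-5*t}, 0], [0, 0, e^{-5*t}]]

A has Jordan form J = [[-5, 1, 0], [0, -5, 0], [0, 0, -5]] with A = PJP^{-1}, so e^{tA} = P e^{tJ} P^{-1}.

For a Jordan block J_k(λ), e^{tJ_k(λ)} = e^{λt} · (I + tN + t^2 N^2/2! + ... + t^{k-1} N^{k-1}/(k-1)!) where N is the nilpotent superdiagonal part.

Assembling the blocks and conjugating back gives the entries of e^{tA} as shown above.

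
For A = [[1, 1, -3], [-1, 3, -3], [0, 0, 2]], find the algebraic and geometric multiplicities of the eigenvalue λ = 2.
The characteristic polynomial is (x - 2)^3, so the factor x - 2 appears with exponent 3: the algebraic multiplicity is 3.

rank(A - 2I) = 1, so the eigenspace has dimension 3 - 1 = 2: the geometric multiplicity is 2.

Since 2 < 3, A is not diagonalizable.

algebraic multiplicity 3, geometric multiplicity 2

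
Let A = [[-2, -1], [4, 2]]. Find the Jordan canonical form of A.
The characteristic polynomial is det(xI - A) = x^2, so the eigenvalues are 0 (algebraic multiplicity 2).

For λ = 0: rank(A) = 1, rank(A^2) = 0. The eigenspace has dimension 2 - 1 = 1, so there is 1 Jordan block; the rank sequence gives block sizes [2].

Assembling the blocks gives the Jordan form J above.

J = [[0, 1], [0, 0]]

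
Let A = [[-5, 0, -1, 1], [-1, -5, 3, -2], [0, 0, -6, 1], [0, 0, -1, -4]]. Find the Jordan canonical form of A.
J = [[-5, 1, 0, 0], [0, -5, 0, 0], [0, 0, -5, 1], [0, 0, 0, -5]]

The characteristic polynomial is det(xI - A) = (x + 5)^4, so the eigenvalues are -5 (algebraic multiplicity 4).

For λ = -5: rank(A + 5I) = 2, rank((A + 5I)^2) = 0. The eigenspace has dimension 4 - 2 = 2, so there are 2 Jordan blocks; the rank sequence gives block sizes [2, 2].

Assembling the blocks gives the Jordan form J above.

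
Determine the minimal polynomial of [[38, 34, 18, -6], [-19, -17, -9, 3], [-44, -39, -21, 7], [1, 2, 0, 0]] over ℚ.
The characteristic polynomial factors as x^4. The minimal polynomial is ∏(x - λ)^{k_λ} where k_λ is the size of the largest Jordan block at λ.

For λ = 0: rank(A) = 2, and the largest Jordan block has size 2 (the smallest k with rank(A^k) = rank(A^(k+1))).

So m_A(x) = x^2.

m_A(x) = x^2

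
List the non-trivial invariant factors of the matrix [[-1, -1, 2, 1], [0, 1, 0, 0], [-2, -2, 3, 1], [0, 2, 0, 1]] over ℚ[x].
(x - 1)^2, (x - 1)^2

The Jordan structure of A has elementary divisors (x - 1)^2, (x - 1)^2. Arranging the block sizes at each eigenvalue in decreasing order and taking row products gives the invariant factors.

Invariant factors (smallest first, each dividing the next): (x - 1)^2, (x - 1)^2.

Check: the last factor (x - 1)^2 is the minimal polynomial, and the product (x - 1)^4 is the characteristic polynomial.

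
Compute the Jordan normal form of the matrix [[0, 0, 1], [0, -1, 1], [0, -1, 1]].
J = [[0, 1, 0], [0, 0, 1], [0, 0, 0]]

The characteristic polynomial is det(xI - A) = x^3, so the eigenvalues are 0 (algebraic multiplicity 3).

For λ = 0: rank(A) = 2, rank(A^2) = 1, rank(A^3) = 0. The eigenspace has dimension 3 - 2 = 1, so there is 1 Jordan block; the rank sequence gives block sizes [3].

Assembling the blocks gives the Jordan form J above.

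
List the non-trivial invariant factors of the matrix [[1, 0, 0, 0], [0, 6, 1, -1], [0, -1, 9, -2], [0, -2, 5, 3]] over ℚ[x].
The Jordan structure of A has elementary divisors (x - 1), (x - 6)^3. Arranging the block sizes at each eigenvalue in decreasing order and taking row products gives the invariant factors.

Invariant factors (smallest first, each dividing the next): (x - 6)^3(x - 1).

Check: the last factor (x - 6)^3(x - 1) is the minimal polynomial, and the product (x - 6)^3(x - 1) is the characteristic polynomial.

(x - 6)^3(x - 1)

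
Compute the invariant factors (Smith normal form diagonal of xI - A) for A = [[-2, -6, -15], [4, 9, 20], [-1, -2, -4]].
The Jordan structure of A has elementary divisors (x - 1)^2, (x - 1). Arranging the block sizes at each eigenvalue in decreasing order and taking row products gives the invariant factors.

Invariant factors (smallest first, each dividing the next): x - 1, (x - 1)^2.

Check: the last factor (x - 1)^2 is the minimal polynomial, and the product (x - 1)^3 is the characteristic polynomial.

x - 1, (x - 1)^2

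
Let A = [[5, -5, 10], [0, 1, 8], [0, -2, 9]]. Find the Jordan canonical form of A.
J = [[5, 1, 0], [0, 5, 0], [0, 0, 5]]

The characteristic polynomial is det(xI - A) = (x - 5)^3, so the eigenvalues are 5 (algebraic multiplicity 3).

For λ = 5: rank(A - 5I) = 1, rank((A - 5I)^2) = 0. The eigenspace has dimension 3 - 1 = 2, so there are 2 Jordan blocks; the rank sequence gives block sizes [2, 1].

Assembling the blocks gives the Jordan form J above.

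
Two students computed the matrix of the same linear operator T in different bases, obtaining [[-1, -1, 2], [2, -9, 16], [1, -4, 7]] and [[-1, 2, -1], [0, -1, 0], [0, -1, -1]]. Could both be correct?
Two matrices over a field are similar if and only if they have the same invariant factors.

Both A and B have characteristic polynomial (x + 1)^3 and minimal polynomial (x + 1)^3. Computing further, both have invariant factors (x + 1)^3. Hence A and B are similar.

Yes.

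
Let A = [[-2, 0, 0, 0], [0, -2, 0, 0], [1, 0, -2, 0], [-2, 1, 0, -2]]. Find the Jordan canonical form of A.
J = [[-2, 1, 0, 0], [0, -2, 0, 0], [0, 0, -2, 1], [0, 0, 0, -2]]

The characteristic polynomial is det(xI - A) = (x + 2)^4, so the eigenvalues are -2 (algebraic multiplicity 4).

For λ = -2: rank(A + 2I) = 2, rank((A + 2I)^2) = 0. The eigenspace has dimension 4 - 2 = 2, so there are 2 Jordan blocks; the rank sequence gives block sizes [2, 2].

Assembling the blocks gives the Jordan form J above.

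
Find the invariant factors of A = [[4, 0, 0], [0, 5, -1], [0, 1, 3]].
x - 4, (x - 4)^2

The Jordan structure of A has elementary divisors (x - 4)^2, (x - 4). Arranging the block sizes at each eigenvalue in decreasing order and taking row products gives the invariant factors.

Invariant factors (smallest first, each dividing the next): x - 4, (x - 4)^2.

Check: the last factor (x - 4)^2 is the minimal polynomial, and the product (x - 4)^3 is the characteristic polynomial.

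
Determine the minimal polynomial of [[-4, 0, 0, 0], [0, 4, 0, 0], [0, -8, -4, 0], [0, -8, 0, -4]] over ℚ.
m_A(x) = (x - 4)(x + 4)

The characteristic polynomial factors as (x - 4)(x + 4)^3. The minimal polynomial is ∏(x - λ)^{k_λ} where k_λ is the size of the largest Jordan block at λ.

For λ = -4: rank(A + 4I) = 1, and the largest Jordan block has size 1 (the smallest k with rank((A + 4I)^k) = rank((A + 4I)^(k+1))).
For λ = 4: rank(A - 4I) = 3, and the largest Jordan block has size 1 (the smallest k with rank((A - 4I)^k) = rank((A - 4I)^(k+1))).

So m_A(x) = (x - 4)(x + 4).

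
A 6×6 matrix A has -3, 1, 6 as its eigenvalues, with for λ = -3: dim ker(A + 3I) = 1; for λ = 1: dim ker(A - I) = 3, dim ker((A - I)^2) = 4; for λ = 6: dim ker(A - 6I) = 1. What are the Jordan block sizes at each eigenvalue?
λ = -3: successive nullity increments [1] count blocks of size ≥ k; block sizes are [1].
λ = 1: successive nullity increments [3, 1] count blocks of size ≥ k; block sizes are [2, 1, 1].
λ = 6: successive nullity increments [1] count blocks of size ≥ k; block sizes are [1].

Jordan blocks: (-3, 1), (1, 2), (1, 1), (1, 1), (6, 1)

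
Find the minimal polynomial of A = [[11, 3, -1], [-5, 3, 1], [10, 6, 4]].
m_A(x) = (x - 6)^2

The characteristic polynomial factors as (x - 6)^3. The minimal polynomial is ∏(x - λ)^{k_λ} where k_λ is the size of the largest Jordan block at λ.

For λ = 6: rank(A - 6I) = 1, and the largest Jordan block has size 2 (the smallest k with rank((A - 6I)^k) = rank((A - 6I)^(k+1))).

So m_A(x) = (x - 6)^2.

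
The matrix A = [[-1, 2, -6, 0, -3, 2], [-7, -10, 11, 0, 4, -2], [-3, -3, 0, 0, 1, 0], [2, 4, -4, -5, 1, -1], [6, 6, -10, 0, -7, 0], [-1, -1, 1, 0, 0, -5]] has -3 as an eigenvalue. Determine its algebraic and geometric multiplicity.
algebraic multiplicity 1, geometric multiplicity 1

The characteristic polynomial is (x + 3)(x + 5)^5, so the factor x + 3 appears with exponent 1: the algebraic multiplicity is 1.

rank(A + 3I) = 5, so the eigenspace has dimension 6 - 5 = 1: the geometric multiplicity is 1.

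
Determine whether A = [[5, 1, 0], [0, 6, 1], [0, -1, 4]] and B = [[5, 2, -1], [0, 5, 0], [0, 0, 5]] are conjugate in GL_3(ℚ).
Both have characteristic polynomial (x - 5)^3, but the minimal polynomial of A is (x - 5)^3 while the minimal polynomial of B is (x - 5)^2. The minimal polynomial is a similarity invariant, so A and B are not similar.

No.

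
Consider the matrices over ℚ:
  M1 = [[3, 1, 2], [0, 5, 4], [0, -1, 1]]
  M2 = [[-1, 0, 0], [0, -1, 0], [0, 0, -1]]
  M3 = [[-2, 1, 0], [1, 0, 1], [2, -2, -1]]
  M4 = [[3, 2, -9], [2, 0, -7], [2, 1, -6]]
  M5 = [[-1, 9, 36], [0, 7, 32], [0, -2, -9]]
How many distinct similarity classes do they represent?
Characteristic polynomials: χ_{M1} = (x - 3)^3, χ_{M2} = (x + 1)^3, χ_{M3} = (x + 1)^3, χ_{M4} = (x + 1)^3, χ_{M5} = (x + 1)^3.

{M1}: invariant factors x - 3, (x - 3)^2.

{M2}: invariant factors x + 1, x + 1, x + 1.

{M3, M4}: invariant factors (x + 1)^3.

{M5}: invariant factors x + 1, (x + 1)^2.

Matrices are similar if and only if their invariant-factor lists agree; the partition into similarity classes is {M1}, {M2}, {M3, M4}, {M5}.

4 classes: {M1}, {M2}, {M3, M4}, {M5}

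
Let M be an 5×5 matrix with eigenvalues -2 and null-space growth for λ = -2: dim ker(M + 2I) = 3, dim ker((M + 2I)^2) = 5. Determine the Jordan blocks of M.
λ = -2: successive nullity increments [3, 2] count blocks of size ≥ k; block sizes are [2, 2, 1].

Jordan blocks: (-2, 2), (-2, 2), (-2, 1)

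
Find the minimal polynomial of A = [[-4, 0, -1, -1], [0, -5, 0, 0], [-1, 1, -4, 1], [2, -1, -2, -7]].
The characteristic polynomial factors as (x + 5)^4. The minimal polynomial is ∏(x - λ)^{k_λ} where k_λ is the size of the largest Jordan block at λ.

For λ = -5: rank(A + 5I) = 2, and the largest Jordan block has size 2 (the smallest k with rank((A + 5I)^k) = rank((A + 5I)^(k+1))).

So m_A(x) = (x + 5)^2.

m_A(x) = (x + 5)^2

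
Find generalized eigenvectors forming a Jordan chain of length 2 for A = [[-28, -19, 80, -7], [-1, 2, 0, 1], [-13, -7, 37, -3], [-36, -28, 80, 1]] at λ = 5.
v_1 = [[0, 0, 0, 1]]^T, v_2 = [[-7, 1, -3, -4]]^T

We seek v_1 ∈ ker((A - 5I)^2) \ ker(A - 5I), then set v_{i+1} = (A - 5I) v_i.

One such chain is v_1 = [[0, 0, 0, 1]]^T, v_2 = [[-7, 1, -3, -4]]^T. Check: (A - 5I) v_2 = [[0, 0, 0, 0]]^T = 0.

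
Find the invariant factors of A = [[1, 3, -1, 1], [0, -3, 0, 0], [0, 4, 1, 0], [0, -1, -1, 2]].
x - 1, (x - 2)(x - 1)(x + 3)

The Jordan structure of A has elementary divisors (x + 3), (x - 1), (x - 1), (x - 2). Arranging the block sizes at each eigenvalue in decreasing order and taking row products gives the invariant factors.

Invariant factors (smallest first, each dividing the next): x - 1, (x - 2)(x - 1)(x + 3).

Check: the last factor (x - 2)(x - 1)(x + 3) is the minimal polynomial, and the product (x - 2)(x - 1)^2(x + 3) is the characteristic polynomial.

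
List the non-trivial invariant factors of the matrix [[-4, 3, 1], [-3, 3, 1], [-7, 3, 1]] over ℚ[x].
The Jordan structure of A has elementary divisors x^3. Arranging the block sizes at each eigenvalue in decreasing order and taking row products gives the invariant factors.

Invariant factors (smallest first, each dividing the next): x^3.

Check: the last factor x^3 is the minimal polynomial, and the product x^3 is the characteristic polynomial.

x^3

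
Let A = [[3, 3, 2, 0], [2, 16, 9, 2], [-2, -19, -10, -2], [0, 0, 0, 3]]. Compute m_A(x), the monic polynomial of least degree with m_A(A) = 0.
m_A(x) = (x - 3)^3

The characteristic polynomial factors as (x - 3)^4. The minimal polynomial is ∏(x - λ)^{k_λ} where k_λ is the size of the largest Jordan block at λ.

For λ = 3: rank(A - 3I) = 2, and the largest Jordan block has size 3 (the smallest k with rank((A - 3I)^k) = rank((A - 3I)^(k+1))).

So m_A(x) = (x - 3)^3.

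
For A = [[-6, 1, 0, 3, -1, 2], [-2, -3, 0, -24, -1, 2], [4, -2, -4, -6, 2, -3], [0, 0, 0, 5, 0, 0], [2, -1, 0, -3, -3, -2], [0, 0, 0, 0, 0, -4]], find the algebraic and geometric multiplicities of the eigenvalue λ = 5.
The characteristic polynomial is (x - 5)(x + 4)^5, so the factor x - 5 appears with exponent 1: the algebraic multiplicity is 1.

rank(A - 5I) = 5, so the eigenspace has dimension 6 - 5 = 1: the geometric multiplicity is 1.

algebraic multiplicity 1, geometric multiplicity 1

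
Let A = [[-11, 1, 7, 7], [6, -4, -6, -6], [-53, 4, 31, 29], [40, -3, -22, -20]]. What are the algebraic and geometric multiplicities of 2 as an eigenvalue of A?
The characteristic polynomial is (x - 2)^2(x + 4)^2, so the factor x - 2 appears with exponent 2: the algebraic multiplicity is 2.

rank(A - 2I) = 3, so the eigenspace has dimension 4 - 3 = 1: the geometric multiplicity is 1.

Since 1 < 2, A is not diagonalizable.

algebraic multiplicity 2, geometric multiplicity 1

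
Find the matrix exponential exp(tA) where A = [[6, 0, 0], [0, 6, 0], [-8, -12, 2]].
e^{tA} = [[e^{6*t}, 0, 0], [0, e^{6*t}, 0], [2*(1 - e^{4*t})*e^{2*t}, 3*(1 - e^{4*t})*e^{2*t}, e^{2*t}]]

A has Jordan form J = [[2, 0, 0], [0, 6, 0], [0, 0, 6]] with A = PJP^{-1}, so e^{tA} = P e^{tJ} P^{-1}.

For a Jordan block J_k(λ), e^{tJ_k(λ)} = e^{λt} · (I + tN + t^2 N^2/2! + ... + t^{k-1} N^{k-1}/(k-1)!) where N is the nilpotent superdiagonal part.

Assembling the blocks and conjugating back gives the entries of e^{tA} as shown above.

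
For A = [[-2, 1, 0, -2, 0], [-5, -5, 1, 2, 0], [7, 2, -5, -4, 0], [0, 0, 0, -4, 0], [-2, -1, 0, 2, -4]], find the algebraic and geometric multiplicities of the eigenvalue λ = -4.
The characteristic polynomial is (x + 4)^5, so the factor x + 4 appears with exponent 5: the algebraic multiplicity is 5.

rank(A + 4I) = 2, so the eigenspace has dimension 5 - 2 = 3: the geometric multiplicity is 3.

Since 3 < 5, A is not diagonalizable.

algebraic multiplicity 5, geometric multiplicity 3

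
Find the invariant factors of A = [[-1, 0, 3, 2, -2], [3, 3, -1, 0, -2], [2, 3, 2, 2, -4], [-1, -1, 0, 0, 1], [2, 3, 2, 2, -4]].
x^2, x^3

The Jordan structure of A has elementary divisors x^3, x^2. Arranging the block sizes at each eigenvalue in decreasing order and taking row products gives the invariant factors.

Invariant factors (smallest first, each dividing the next): x^2, x^3.

Check: the last factor x^3 is the minimal polynomial, and the product x^5 is the characteristic polynomial.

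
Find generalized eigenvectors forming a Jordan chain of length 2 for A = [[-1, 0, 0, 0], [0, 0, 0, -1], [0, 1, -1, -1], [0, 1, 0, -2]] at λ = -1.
We seek v_1 ∈ ker((A + I)^2) \ ker(A + I), then set v_{i+1} = (A + I) v_i.

One such chain is v_1 = [[-4, 1, 0, 0]]^T, v_2 = [[0, 1, 1, 1]]^T. Check: (A + I) v_2 = [[0, 0, 0, 0]]^T = 0.

v_1 = [[-4, 1, 0, 0]]^T, v_2 = [[0, 1, 1, 1]]^T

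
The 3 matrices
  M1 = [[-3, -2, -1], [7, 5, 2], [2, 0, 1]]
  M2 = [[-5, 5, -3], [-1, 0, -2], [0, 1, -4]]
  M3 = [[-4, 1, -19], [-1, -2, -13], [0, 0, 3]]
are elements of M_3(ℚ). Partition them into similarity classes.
Characteristic polynomials: χ_{M1} = (x - 1)^3, χ_{M2} = (x + 3)^3, χ_{M3} = (x - 3)(x + 3)^2.

{M1}: invariant factors (x - 1)^3.

{M2}: invariant factors (x + 3)^3.

{M3}: invariant factors (x - 3)(x + 3)^2.

Matrices are similar if and only if their invariant-factor lists agree; the partition into similarity classes is {M1}, {M2}, {M3}.

3 classes: {M1}, {M2}, {M3}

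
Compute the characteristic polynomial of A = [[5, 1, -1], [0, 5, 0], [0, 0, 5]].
χ_A(x) = (x - 5)^3

xI - A = [[x - 5, -1, 1], [0, x - 5, 0], [0, 0, x - 5]].

Expanding det(xI - A) along the first row:
det(xI - A) = + (x - 5)·det([[x - 5, 0], [0, x - 5]]) - (-1)·det([[0, 0], [0, x - 5]]) + (1)·det([[0, x - 5], [0, 0]]).

Evaluating gives χ_A(x) = x^3 - 15x^2 + 75x - 125 = (x - 5)^3.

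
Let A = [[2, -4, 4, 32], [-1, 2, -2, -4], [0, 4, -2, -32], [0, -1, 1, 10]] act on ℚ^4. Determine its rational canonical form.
The invariant factors of A (the non-unit diagonal entries of the Smith normal form of xI - A over ℚ[x]) are x - 2, (x - 6)(x - 2)^2, each dividing the next. The characteristic polynomial is their product, (x - 6)(x - 2)^3.

The rational canonical form is the block-diagonal matrix of companion matrices C(f_i):
R = [[2, 0, 0, 0], [0, 0, 0, 24], [0, 1, 0, -28], [0, 0, 1, 10]].

R = [[2, 0, 0, 0], [0, 0, 0, 24], [0, 1, 0, -28], [0, 0, 1, 10]]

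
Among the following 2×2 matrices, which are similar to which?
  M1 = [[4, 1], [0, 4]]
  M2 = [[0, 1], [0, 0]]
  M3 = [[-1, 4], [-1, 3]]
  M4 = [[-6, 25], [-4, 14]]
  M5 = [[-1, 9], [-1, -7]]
Characteristic polynomials: χ_{M1} = (x - 4)^2, χ_{M2} = x^2, χ_{M3} = (x - 1)^2, χ_{M4} = (x - 4)^2, χ_{M5} = (x + 4)^2.

{M1, M4}: invariant factors (x - 4)^2.

{M2}: invariant factors x^2.

{M3}: invariant factors (x - 1)^2.

{M5}: invariant factors (x + 4)^2.

Matrices are similar if and only if their invariant-factor lists agree; the partition into similarity classes is {M1, M4}, {M2}, {M3}, {M5}.

4 classes: {M1, M4}, {M2}, {M3}, {M5}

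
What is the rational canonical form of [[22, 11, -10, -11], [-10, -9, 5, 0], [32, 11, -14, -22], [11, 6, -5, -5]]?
R = [[0, -1, 0, 0], [1, -3, 0, 0], [0, 0, 0, -1], [0, 0, 1, -3]]

The invariant factors of A (the non-unit diagonal entries of the Smith normal form of xI - A over ℚ[x]) are x^2 + 3x + 1, x^2 + 3x + 1, each dividing the next. The characteristic polynomial is their product, (x^2 + 3x + 1)^2.

The rational canonical form is the block-diagonal matrix of companion matrices C(f_i):
R = [[0, -1, 0, 0], [1, -3, 0, 0], [0, 0, 0, -1], [0, 0, 1, -3]].

Note the characteristic polynomial does not split into linear factors over ℚ, so A has no Jordan form over ℚ; the rational canonical form exists over any field.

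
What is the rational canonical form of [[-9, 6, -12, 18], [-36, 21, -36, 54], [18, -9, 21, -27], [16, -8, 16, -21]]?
The invariant factors of A (the non-unit diagonal entries of the Smith normal form of xI - A over ℚ[x]) are x - 3, x - 3, (x - 3)^2, each dividing the next. The characteristic polynomial is their product, (x - 3)^4.

The rational canonical form is the block-diagonal matrix of companion matrices C(f_i):
R = [[3, 0, 0, 0], [0, 3, 0, 0], [0, 0, 0, -9], [0, 0, 1, 6]].

R = [[3, 0, 0, 0], [0, 3, 0, 0], [0, 0, 0, -9], [0, 0, 1, 6]]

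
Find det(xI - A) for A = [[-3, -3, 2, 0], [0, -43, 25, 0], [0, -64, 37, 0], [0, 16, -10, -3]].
xI - A = [[x + 3, 3, -2, 0], [0, x + 43, -25, 0], [0, 64, x - 37, 0], [0, -16, 10, x + 3]].

Expanding det(xI - A) along the first row:
det(xI - A) = + (x + 3)·det([[x + 43, -25, 0], [64, x - 37, 0], [-16, 10, x + 3]]) - (3)·det([[0, -25, 0], [0, x - 37, 0], [0, 10, x + 3]]) + (-2)·det([[0, x + 43, 0], [0, 64, 0], [0, -16, x + 3]]) - (0)·det([[0, x + 43, -25], [0, 64, x - 37], [0, -16, 10]]).

Evaluating gives χ_A(x) = x^4 + 12x^3 + 54x^2 + 108x + 81 = (x + 3)^4.

χ_A(x) = (x + 3)^4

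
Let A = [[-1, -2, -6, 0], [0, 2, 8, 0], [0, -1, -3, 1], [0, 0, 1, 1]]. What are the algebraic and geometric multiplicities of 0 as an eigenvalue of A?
algebraic multiplicity 3, geometric multiplicity 1

The characteristic polynomial is x^3(x + 1), so the factor x appears with exponent 3: the algebraic multiplicity is 3.

rank(A) = 3, so the eigenspace has dimension 4 - 3 = 1: the geometric multiplicity is 1.

Since 1 < 3, A is not diagonalizable.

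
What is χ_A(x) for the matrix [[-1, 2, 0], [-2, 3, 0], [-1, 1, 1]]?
xI - A = [[x + 1, -2, 0], [2, x - 3, 0], [1, -1, x - 1]].

Expanding det(xI - A) along the first row:
det(xI - A) = + (x + 1)·det([[x - 3, 0], [-1, x - 1]]) - (-2)·det([[2, 0], [1, x - 1]]) + (0)·det([[2, x - 3], [1, -1]]).

Evaluating gives χ_A(x) = x^3 - 3x^2 + 3x - 1 = (x - 1)^3.

χ_A(x) = (x - 1)^3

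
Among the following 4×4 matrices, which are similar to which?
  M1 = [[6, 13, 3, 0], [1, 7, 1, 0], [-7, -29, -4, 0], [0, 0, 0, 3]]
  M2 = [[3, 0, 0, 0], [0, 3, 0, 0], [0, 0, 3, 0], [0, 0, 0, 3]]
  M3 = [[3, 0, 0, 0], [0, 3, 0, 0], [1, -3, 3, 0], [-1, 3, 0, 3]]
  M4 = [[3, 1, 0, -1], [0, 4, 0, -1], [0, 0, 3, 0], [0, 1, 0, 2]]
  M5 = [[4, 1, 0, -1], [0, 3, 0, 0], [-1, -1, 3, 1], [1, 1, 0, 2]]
Characteristic polynomials: χ_{M1} = (x - 3)^4, χ_{M2} = (x - 3)^4, χ_{M3} = (x - 3)^4, χ_{M4} = (x - 3)^4, χ_{M5} = (x - 3)^4.

{M1}: invariant factors x - 3, (x - 3)^3.

{M2}: invariant factors x - 3, x - 3, x - 3, x - 3.

{M3, M4, M5}: invariant factors x - 3, x - 3, (x - 3)^2.

Matrices are similar if and only if their invariant-factor lists agree; the partition into similarity classes is {M1}, {M2}, {M3, M4, M5}.

3 classes: {M1}, {M2}, {M3, M4, M5}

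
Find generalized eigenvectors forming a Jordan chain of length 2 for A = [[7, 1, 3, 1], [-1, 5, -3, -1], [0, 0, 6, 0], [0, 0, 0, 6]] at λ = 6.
v_1 = [[4, 4, -2, -1]]^T, v_2 = [[1, -1, 0, 0]]^T

We seek v_1 ∈ ker((A - 6I)^2) \ ker(A - 6I), then set v_{i+1} = (A - 6I) v_i.

One such chain is v_1 = [[4, 4, -2, -1]]^T, v_2 = [[1, -1, 0, 0]]^T. Check: (A - 6I) v_2 = [[0, 0, 0, 0]]^T = 0.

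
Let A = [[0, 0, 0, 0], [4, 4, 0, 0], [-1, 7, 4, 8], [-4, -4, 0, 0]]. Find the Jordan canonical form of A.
J = [[0, 0, 0, 0], [0, 0, 0, 0], [0, 0, 4, 1], [0, 0, 0, 4]]

The characteristic polynomial is det(xI - A) = x^2(x - 4)^2, so the eigenvalues are 0 (algebraic multiplicity 2), 4 (algebraic multiplicity 2).

For λ = 0: rank(A) = 2. The eigenspace has dimension 4 - 2 = 2, so there are 2 Jordan blocks; the rank sequence gives block sizes [1, 1].

For λ = 4: rank(A - 4I) = 3, rank((A - 4I)^2) = 2. The eigenspace has dimension 4 - 3 = 1, so there is 1 Jordan block; the rank sequence gives block sizes [2].

Assembling the blocks gives the Jordan form J above.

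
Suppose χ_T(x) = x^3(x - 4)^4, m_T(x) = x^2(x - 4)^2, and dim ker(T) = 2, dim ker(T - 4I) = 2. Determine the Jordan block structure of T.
λ = 0: algebraic multiplicity 3 (exponent in χ_T), largest block size 2 (exponent in m_T), 2 blocks (geometric multiplicity). These force block sizes [2, 1].
λ = 4: algebraic multiplicity 4 (exponent in χ_T), largest block size 2 (exponent in m_T), 2 blocks (geometric multiplicity). These force block sizes [2, 2].

Jordan blocks: (0, 2), (0, 1), (4, 2), (4, 2)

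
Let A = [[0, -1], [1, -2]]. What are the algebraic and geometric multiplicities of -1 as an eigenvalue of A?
The characteristic polynomial is (x + 1)^2, so the factor x + 1 appears with exponent 2: the algebraic multiplicity is 2.

rank(A + I) = 1, so the eigenspace has dimension 2 - 1 = 1: the geometric multiplicity is 1.

Since 1 < 2, A is not diagonalizable.

algebraic multiplicity 2, geometric multiplicity 1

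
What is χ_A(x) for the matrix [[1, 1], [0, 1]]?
χ_A(x) = (x - 1)^2

xI - A = [[x - 1, -1], [0, x - 1]].

Expanding det(xI - A) along the first row:
det(xI - A) = + (x - 1)·det([[x - 1]]) - (-1)·det([[0]]).

Evaluating gives χ_A(x) = x^2 - 2x + 1 = (x - 1)^2.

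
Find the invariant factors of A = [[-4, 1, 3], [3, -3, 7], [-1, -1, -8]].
The Jordan structure of A has elementary divisors (x + 5)^3. Arranging the block sizes at each eigenvalue in decreasing order and taking row products gives the invariant factors.

Invariant factors (smallest first, each dividing the next): (x + 5)^3.

Check: the last factor (x + 5)^3 is the minimal polynomial, and the product (x + 5)^3 is the characteristic polynomial.

(x + 5)^3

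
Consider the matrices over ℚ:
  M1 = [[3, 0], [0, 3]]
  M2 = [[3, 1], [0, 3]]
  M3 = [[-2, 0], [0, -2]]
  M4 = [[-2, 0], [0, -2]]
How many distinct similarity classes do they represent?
Characteristic polynomials: χ_{M1} = (x - 3)^2, χ_{M2} = (x - 3)^2, χ_{M3} = (x + 2)^2, χ_{M4} = (x + 2)^2.

{M1}: invariant factors x - 3, x - 3.

{M2}: invariant factors (x - 3)^2.

{M3, M4}: invariant factors x + 2, x + 2.

Matrices are similar if and only if their invariant-factor lists agree; the partition into similarity classes is {M1}, {M2}, {M3, M4}.

3 classes: {M1}, {M2}, {M3, M4}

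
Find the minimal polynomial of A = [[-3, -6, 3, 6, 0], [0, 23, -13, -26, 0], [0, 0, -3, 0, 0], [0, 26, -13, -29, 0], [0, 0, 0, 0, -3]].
The characteristic polynomial factors as (x + 3)^5. The minimal polynomial is ∏(x - λ)^{k_λ} where k_λ is the size of the largest Jordan block at λ.

For λ = -3: rank(A + 3I) = 1, and the largest Jordan block has size 2 (the smallest k with rank((A + 3I)^k) = rank((A + 3I)^(k+1))).

So m_A(x) = (x + 3)^2.

m_A(x) = (x + 3)^2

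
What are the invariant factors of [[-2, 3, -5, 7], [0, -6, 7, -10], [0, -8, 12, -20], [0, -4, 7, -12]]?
(x + 2)^2, (x + 2)^2

The Jordan structure of A has elementary divisors (x + 2)^2, (x + 2)^2. Arranging the block sizes at each eigenvalue in decreasing order and taking row products gives the invariant factors.

Invariant factors (smallest first, each dividing the next): (x + 2)^2, (x + 2)^2.

Check: the last factor (x + 2)^2 is the minimal polynomial, and the product (x + 2)^4 is the characteristic polynomial.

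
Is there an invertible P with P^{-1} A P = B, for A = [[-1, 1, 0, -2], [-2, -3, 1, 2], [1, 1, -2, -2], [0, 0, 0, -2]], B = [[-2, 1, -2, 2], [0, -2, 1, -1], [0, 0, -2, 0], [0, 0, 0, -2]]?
Two matrices over a field are similar if and only if they have the same invariant factors.

Both A and B have characteristic polynomial (x + 2)^4 and minimal polynomial (x + 2)^3. Computing further, both have invariant factors x + 2, (x + 2)^3. Hence A and B are similar.

Yes.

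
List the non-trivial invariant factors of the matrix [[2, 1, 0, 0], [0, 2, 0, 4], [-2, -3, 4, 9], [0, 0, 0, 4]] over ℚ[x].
The Jordan structure of A has elementary divisors (x - 2)^2, (x - 4)^2. Arranging the block sizes at each eigenvalue in decreasing order and taking row products gives the invariant factors.

Invariant factors (smallest first, each dividing the next): (x - 4)^2(x - 2)^2.

Check: the last factor (x - 4)^2(x - 2)^2 is the minimal polynomial, and the product (x - 4)^2(x - 2)^2 is the characteristic polynomial.

(x - 4)^2(x - 2)^2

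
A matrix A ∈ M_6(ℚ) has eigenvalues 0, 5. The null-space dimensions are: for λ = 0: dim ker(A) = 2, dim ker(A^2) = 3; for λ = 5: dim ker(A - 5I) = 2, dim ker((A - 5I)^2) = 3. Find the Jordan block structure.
λ = 0: successive nullity increments [2, 1] count blocks of size ≥ k; block sizes are [2, 1].
λ = 5: successive nullity increments [2, 1] count blocks of size ≥ k; block sizes are [2, 1].

Jordan blocks: (0, 2), (0, 1), (5, 2), (5, 1)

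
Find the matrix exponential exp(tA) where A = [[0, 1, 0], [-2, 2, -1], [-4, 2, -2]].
A has Jordan form J = [[0, 1, 0], [0, 0, 1], [0, 0, 0]] with A = PJP^{-1}, so e^{tA} = P e^{tJ} P^{-1}.

For a Jordan block J_k(λ), e^{tJ_k(λ)} = e^{λt} · (I + tN + t^2 N^2/2! + ... + t^{k-1} N^{k-1}/(k-1)!) where N is the nilpotent superdiagonal part.

Assembling the blocks and conjugating back gives the entries of e^{tA} as shown above.

e^{tA} = [[1 - t^2, t*(t + 1), -t^2/2], [-2*t, 2*t + 1, -t], [2*t*(t - 2), 2*t*(1 - t), t^2 - 2*t + 1]]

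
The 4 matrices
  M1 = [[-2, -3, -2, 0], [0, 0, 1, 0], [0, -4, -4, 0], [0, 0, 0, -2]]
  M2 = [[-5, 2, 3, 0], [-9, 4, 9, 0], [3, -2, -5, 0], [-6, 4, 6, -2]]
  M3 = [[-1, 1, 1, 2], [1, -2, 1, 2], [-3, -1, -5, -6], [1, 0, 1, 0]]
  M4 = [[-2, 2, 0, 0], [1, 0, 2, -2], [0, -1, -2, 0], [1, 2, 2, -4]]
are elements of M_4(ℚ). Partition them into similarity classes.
Characteristic polynomials: χ_{M1} = (x + 2)^4, χ_{M2} = (x + 2)^4, χ_{M3} = (x + 2)^4, χ_{M4} = (x + 2)^4.

{M1, M3, M4}: invariant factors x + 2, (x + 2)^3.

{M2}: invariant factors x + 2, x + 2, (x + 2)^2.

Matrices are similar if and only if their invariant-factor lists agree; the partition into similarity classes is {M1, M3, M4}, {M2}.

2 classes: {M1, M3, M4}, {M2}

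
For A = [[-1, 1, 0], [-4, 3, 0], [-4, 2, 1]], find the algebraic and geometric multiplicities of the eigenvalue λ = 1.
algebraic multiplicity 3, geometric multiplicity 2

The characteristic polynomial is (x - 1)^3, so the factor x - 1 appears with exponent 3: the algebraic multiplicity is 3.

rank(A - I) = 1, so the eigenspace has dimension 3 - 1 = 2: the geometric multiplicity is 2.

Since 2 < 3, A is not diagonalizable.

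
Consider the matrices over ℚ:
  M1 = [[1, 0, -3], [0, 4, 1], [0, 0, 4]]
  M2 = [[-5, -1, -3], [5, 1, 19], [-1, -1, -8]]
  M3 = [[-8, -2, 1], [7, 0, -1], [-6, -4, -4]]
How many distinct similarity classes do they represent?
2 classes: {M1}, {M2, M3}

Characteristic polynomials: χ_{M1} = (x - 4)^2(x - 1), χ_{M2} = (x + 4)^3, χ_{M3} = (x + 4)^3.

{M1}: invariant factors (x - 4)^2(x - 1).

{M2, M3}: invariant factors (x + 4)^3.

Matrices are similar if and only if their invariant-factor lists agree; the partition into similarity classes is {M1}, {M2, M3}.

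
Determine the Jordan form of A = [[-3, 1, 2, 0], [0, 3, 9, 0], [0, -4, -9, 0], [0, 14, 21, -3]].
J = [[-3, 1, 0, 0], [0, -3, 1, 0], [0, 0, -3, 0], [0, 0, 0, -3]]

The characteristic polynomial is det(xI - A) = (x + 3)^4, so the eigenvalues are -3 (algebraic multiplicity 4).

For λ = -3: rank(A + 3I) = 2, rank((A + 3I)^2) = 1, rank((A + 3I)^3) = 0. The eigenspace has dimension 4 - 2 = 2, so there are 2 Jordan blocks; the rank sequence gives block sizes [3, 1].

Assembling the blocks gives the Jordan form J above.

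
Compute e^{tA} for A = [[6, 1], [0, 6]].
e^{tA} = [[e^{6*t}, t*e^{6*t}], [0, e^{6*t}]]

A has Jordan form J = [[6, 1], [0, 6]] with A = PJP^{-1}, so e^{tA} = P e^{tJ} P^{-1}.

For a Jordan block J_k(λ), e^{tJ_k(λ)} = e^{λt} · (I + tN + t^2 N^2/2! + ... + t^{k-1} N^{k-1}/(k-1)!) where N is the nilpotent superdiagonal part.

Assembling the blocks and conjugating back gives the entries of e^{tA} as shown above.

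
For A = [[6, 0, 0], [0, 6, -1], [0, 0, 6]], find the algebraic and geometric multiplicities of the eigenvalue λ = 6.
algebraic multiplicity 3, geometric multiplicity 2

The characteristic polynomial is (x - 6)^3, so the factor x - 6 appears with exponent 3: the algebraic multiplicity is 3.

rank(A - 6I) = 1, so the eigenspace has dimension 3 - 1 = 2: the geometric multiplicity is 2.

Since 2 < 3, A is not diagonalizable.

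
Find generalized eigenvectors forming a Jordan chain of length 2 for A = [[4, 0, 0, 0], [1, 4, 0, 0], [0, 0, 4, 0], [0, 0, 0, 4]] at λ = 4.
We seek v_1 ∈ ker((A - 4I)^2) \ ker(A - 4I), then set v_{i+1} = (A - 4I) v_i.

One such chain is v_1 = [[1, -1, 1, -2]]^T, v_2 = [[0, 1, 0, 0]]^T. Check: (A - 4I) v_2 = [[0, 0, 0, 0]]^T = 0.

v_1 = [[1, -1, 1, -2]]^T, v_2 = [[0, 1, 0, 0]]^T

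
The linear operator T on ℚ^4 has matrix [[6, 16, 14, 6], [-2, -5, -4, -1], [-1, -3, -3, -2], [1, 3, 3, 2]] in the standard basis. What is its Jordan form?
The characteristic polynomial is det(xI - A) = x^4, so the eigenvalues are 0 (algebraic multiplicity 4).

For λ = 0: rank(A) = 2, rank(A^2) = 1, rank(A^3) = 0. The eigenspace has dimension 4 - 2 = 2, so there are 2 Jordan blocks; the rank sequence gives block sizes [3, 1].

Assembling the blocks gives the Jordan form J above.

J = [[0, 1, 0, 0], [0, 0, 1, 0], [0, 0, 0, 0], [0, 0, 0, 0]]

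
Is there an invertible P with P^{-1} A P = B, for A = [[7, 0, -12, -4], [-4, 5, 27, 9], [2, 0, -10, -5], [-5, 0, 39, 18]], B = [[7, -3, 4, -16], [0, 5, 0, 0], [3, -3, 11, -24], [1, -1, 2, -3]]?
Yes.

Two matrices over a field are similar if and only if they have the same invariant factors.

Both A and B have characteristic polynomial (x - 5)^4 and minimal polynomial (x - 5)^3. Computing further, both have invariant factors x - 5, (x - 5)^3. Hence A and B are similar.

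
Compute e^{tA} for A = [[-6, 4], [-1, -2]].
A has Jordan form J = [[-4, 1], [0, -4]] with A = PJP^{-1}, so e^{tA} = P e^{tJ} P^{-1}.

For a Jordan block J_k(λ), e^{tJ_k(λ)} = e^{λt} · (I + tN + t^2 N^2/2! + ... + t^{k-1} N^{k-1}/(k-1)!) where N is the nilpotent superdiagonal part.

Assembling the blocks and conjugating back gives the entries of e^{tA} as shown above.

e^{tA} = [[(1 - 2*t)*e^{-4*t}, 4*t*e^{-4*t}], [-t*e^{-4*t}, (2*t + 1)*e^{-4*t}]]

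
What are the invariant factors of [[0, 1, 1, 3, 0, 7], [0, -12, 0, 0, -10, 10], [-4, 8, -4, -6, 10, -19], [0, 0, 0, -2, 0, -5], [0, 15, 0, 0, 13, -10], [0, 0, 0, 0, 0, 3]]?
x + 2, (x - 3)(x + 2), (x - 3)(x + 2)^2

The Jordan structure of A has elementary divisors (x + 2)^2, (x + 2), (x + 2), (x - 3), (x - 3). Arranging the block sizes at each eigenvalue in decreasing order and taking row products gives the invariant factors.

Invariant factors (smallest first, each dividing the next): x + 2, (x - 3)(x + 2), (x - 3)(x + 2)^2.

Check: the last factor (x - 3)(x + 2)^2 is the minimal polynomial, and the product (x - 3)^2(x + 2)^4 is the characteristic polynomial.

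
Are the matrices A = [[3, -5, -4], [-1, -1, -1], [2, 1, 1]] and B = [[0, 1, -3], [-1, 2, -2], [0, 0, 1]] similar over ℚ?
Yes.

Two matrices over a field are similar if and only if they have the same invariant factors.

Both A and B have characteristic polynomial (x - 1)^3 and minimal polynomial (x - 1)^3. Computing further, both have invariant factors (x - 1)^3. Hence A and B are similar.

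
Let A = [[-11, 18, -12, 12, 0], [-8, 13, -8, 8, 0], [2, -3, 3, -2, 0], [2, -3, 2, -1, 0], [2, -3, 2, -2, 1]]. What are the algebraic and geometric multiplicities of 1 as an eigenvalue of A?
algebraic multiplicity 5, geometric multiplicity 4

The characteristic polynomial is (x - 1)^5, so the factor x - 1 appears with exponent 5: the algebraic multiplicity is 5.

rank(A - I) = 1, so the eigenspace has dimension 5 - 1 = 4: the geometric multiplicity is 4.

Since 4 < 5, A is not diagonalizable.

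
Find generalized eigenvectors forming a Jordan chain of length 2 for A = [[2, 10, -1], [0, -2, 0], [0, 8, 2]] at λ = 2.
v_1 = [[2, 0, 1]]^T, v_2 = [[-1, 0, 0]]^T

We seek v_1 ∈ ker((A - 2I)^2) \ ker(A - 2I), then set v_{i+1} = (A - 2I) v_i.

One such chain is v_1 = [[2, 0, 1]]^T, v_2 = [[-1, 0, 0]]^T. Check: (A - 2I) v_2 = [[0, 0, 0]]^T = 0.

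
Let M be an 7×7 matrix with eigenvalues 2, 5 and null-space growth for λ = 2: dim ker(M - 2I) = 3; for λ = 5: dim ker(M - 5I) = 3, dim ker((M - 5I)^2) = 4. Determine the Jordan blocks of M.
Jordan blocks: (2, 1), (2, 1), (2, 1), (5, 2), (5, 1), (5, 1)

λ = 2: successive nullity increments [3] count blocks of size ≥ k; block sizes are [1, 1, 1].
λ = 5: successive nullity increments [3, 1] count blocks of size ≥ k; block sizes are [2, 1, 1].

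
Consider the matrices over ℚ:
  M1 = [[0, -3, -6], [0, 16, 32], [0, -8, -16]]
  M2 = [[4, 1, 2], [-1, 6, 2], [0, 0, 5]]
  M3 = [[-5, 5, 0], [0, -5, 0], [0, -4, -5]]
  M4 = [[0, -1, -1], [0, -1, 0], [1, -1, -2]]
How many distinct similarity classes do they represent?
Characteristic polynomials: χ_{M1} = x^3, χ_{M2} = (x - 5)^3, χ_{M3} = (x + 5)^3, χ_{M4} = (x + 1)^3.

{M1}: invariant factors x, x^2.

{M2}: invariant factors x - 5, (x - 5)^2.

{M3}: invariant factors x + 5, (x + 5)^2.

{M4}: invariant factors x + 1, (x + 1)^2.

Matrices are similar if and only if their invariant-factor lists agree; the partition into similarity classes is {M1}, {M2}, {M3}, {M4}.

4 classes: {M1}, {M2}, {M3}, {M4}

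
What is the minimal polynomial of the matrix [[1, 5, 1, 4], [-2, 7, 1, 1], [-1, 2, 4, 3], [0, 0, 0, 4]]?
The characteristic polynomial factors as (x - 4)^4. The minimal polynomial is ∏(x - λ)^{k_λ} where k_λ is the size of the largest Jordan block at λ.

For λ = 4: rank(A - 4I) = 2, and the largest Jordan block has size 3 (the smallest k with rank((A - 4I)^k) = rank((A - 4I)^(k+1))).

So m_A(x) = (x - 4)^3.

m_A(x) = (x - 4)^3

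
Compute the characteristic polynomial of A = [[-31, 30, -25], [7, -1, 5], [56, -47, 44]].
χ_A(x) = (x - 4)^3

xI - A = [[x + 31, -30, 25], [-7, x + 1, -5], [-56, 47, x - 44]].

Expanding det(xI - A) along the first row:
det(xI - A) = + (x + 31)·det([[x + 1, -5], [47, x - 44]]) - (-30)·det([[-7, -5], [-56, x - 44]]) + (25)·det([[-7, x + 1], [-56, 47]]).

Evaluating gives χ_A(x) = x^3 - 12x^2 + 48x - 64 = (x - 4)^3.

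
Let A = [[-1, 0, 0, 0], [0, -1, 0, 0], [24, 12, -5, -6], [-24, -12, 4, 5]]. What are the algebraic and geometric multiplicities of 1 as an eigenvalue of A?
algebraic multiplicity 1, geometric multiplicity 1

The characteristic polynomial is (x - 1)(x + 1)^3, so the factor x - 1 appears with exponent 1: the algebraic multiplicity is 1.

rank(A - I) = 3, so the eigenspace has dimension 4 - 3 = 1: the geometric multiplicity is 1.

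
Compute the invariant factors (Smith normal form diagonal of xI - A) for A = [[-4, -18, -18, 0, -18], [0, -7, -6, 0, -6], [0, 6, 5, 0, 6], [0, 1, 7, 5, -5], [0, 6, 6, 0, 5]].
The Jordan structure of A has elementary divisors (x + 4), (x + 1), (x + 1), (x - 5)^2. Arranging the block sizes at each eigenvalue in decreasing order and taking row products gives the invariant factors.

Invariant factors (smallest first, each dividing the next): x + 1, (x - 5)^2(x + 1)(x + 4).

Check: the last factor (x - 5)^2(x + 1)(x + 4) is the minimal polynomial, and the product (x - 5)^2(x + 1)^2(x + 4) is the characteristic polynomial.

x + 1, (x - 5)^2(x + 1)(x + 4)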